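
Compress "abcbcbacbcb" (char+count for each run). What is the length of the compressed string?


Input: abcbcbacbcb
Runs:
  'a' x 1 => "a1"
  'b' x 1 => "b1"
  'c' x 1 => "c1"
  'b' x 1 => "b1"
  'c' x 1 => "c1"
  'b' x 1 => "b1"
  'a' x 1 => "a1"
  'c' x 1 => "c1"
  'b' x 1 => "b1"
  'c' x 1 => "c1"
  'b' x 1 => "b1"
Compressed: "a1b1c1b1c1b1a1c1b1c1b1"
Compressed length: 22

22


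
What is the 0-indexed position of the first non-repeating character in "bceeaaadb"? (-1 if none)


Input: bceeaaadb
Character frequencies:
  'a': 3
  'b': 2
  'c': 1
  'd': 1
  'e': 2
Scanning left to right for freq == 1:
  Position 0 ('b'): freq=2, skip
  Position 1 ('c'): unique! => answer = 1

1


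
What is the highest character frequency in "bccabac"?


Input: bccabac
Character counts:
  'a': 2
  'b': 2
  'c': 3
Maximum frequency: 3

3


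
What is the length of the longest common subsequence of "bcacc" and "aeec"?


LCS of "bcacc" and "aeec"
DP table:
           a    e    e    c
      0    0    0    0    0
  b   0    0    0    0    0
  c   0    0    0    0    1
  a   0    1    1    1    1
  c   0    1    1    1    2
  c   0    1    1    1    2
LCS length = dp[5][4] = 2

2


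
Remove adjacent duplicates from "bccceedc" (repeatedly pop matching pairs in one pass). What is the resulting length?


Input: bccceedc
Stack-based adjacent duplicate removal:
  Read 'b': push. Stack: b
  Read 'c': push. Stack: bc
  Read 'c': matches stack top 'c' => pop. Stack: b
  Read 'c': push. Stack: bc
  Read 'e': push. Stack: bce
  Read 'e': matches stack top 'e' => pop. Stack: bc
  Read 'd': push. Stack: bcd
  Read 'c': push. Stack: bcdc
Final stack: "bcdc" (length 4)

4


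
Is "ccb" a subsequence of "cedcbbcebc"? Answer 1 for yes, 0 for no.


Check if "ccb" is a subsequence of "cedcbbcebc"
Greedy scan:
  Position 0 ('c'): matches sub[0] = 'c'
  Position 1 ('e'): no match needed
  Position 2 ('d'): no match needed
  Position 3 ('c'): matches sub[1] = 'c'
  Position 4 ('b'): matches sub[2] = 'b'
  Position 5 ('b'): no match needed
  Position 6 ('c'): no match needed
  Position 7 ('e'): no match needed
  Position 8 ('b'): no match needed
  Position 9 ('c'): no match needed
All 3 characters matched => is a subsequence

1


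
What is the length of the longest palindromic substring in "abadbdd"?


Input: "abadbdd"
Checking substrings for palindromes:
  [0:3] "aba" (len 3) => palindrome
  [3:6] "dbd" (len 3) => palindrome
  [5:7] "dd" (len 2) => palindrome
Longest palindromic substring: "aba" with length 3

3


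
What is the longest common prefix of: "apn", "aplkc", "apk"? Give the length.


Words: apn, aplkc, apk
  Position 0: all 'a' => match
  Position 1: all 'p' => match
  Position 2: ('n', 'l', 'k') => mismatch, stop
LCP = "ap" (length 2)

2


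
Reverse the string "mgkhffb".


Input: mgkhffb
Reading characters right to left:
  Position 6: 'b'
  Position 5: 'f'
  Position 4: 'f'
  Position 3: 'h'
  Position 2: 'k'
  Position 1: 'g'
  Position 0: 'm'
Reversed: bffhkgm

bffhkgm


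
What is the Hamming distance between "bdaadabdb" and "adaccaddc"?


Comparing "bdaadabdb" and "adaccaddc" position by position:
  Position 0: 'b' vs 'a' => differ
  Position 1: 'd' vs 'd' => same
  Position 2: 'a' vs 'a' => same
  Position 3: 'a' vs 'c' => differ
  Position 4: 'd' vs 'c' => differ
  Position 5: 'a' vs 'a' => same
  Position 6: 'b' vs 'd' => differ
  Position 7: 'd' vs 'd' => same
  Position 8: 'b' vs 'c' => differ
Total differences (Hamming distance): 5

5


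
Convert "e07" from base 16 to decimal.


Input: "e07" in base 16
Positional expansion:
  Digit 'e' (value 14) x 16^2 = 3584
  Digit '0' (value 0) x 16^1 = 0
  Digit '7' (value 7) x 16^0 = 7
Sum = 3591

3591


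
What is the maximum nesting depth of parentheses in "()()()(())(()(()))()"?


Input: "()()()(())(()(()))()"
Tracking depth:
  Position 0 '(': depth becomes 1
  Position 1 ')': depth becomes 0
  Position 2 '(': depth becomes 1
  Position 3 ')': depth becomes 0
  Position 4 '(': depth becomes 1
  Position 5 ')': depth becomes 0
  Position 6 '(': depth becomes 1
  Position 7 '(': depth becomes 2
  Position 8 ')': depth becomes 1
  Position 9 ')': depth becomes 0
  Position 10 '(': depth becomes 1
  Position 11 '(': depth becomes 2
  Position 12 ')': depth becomes 1
  Position 13 '(': depth becomes 2
  Position 14 '(': depth becomes 3
  Position 15 ')': depth becomes 2
  Position 16 ')': depth becomes 1
  Position 17 ')': depth becomes 0
  Position 18 '(': depth becomes 1
  Position 19 ')': depth becomes 0
Maximum depth reached: 3

3


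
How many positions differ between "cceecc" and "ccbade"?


Comparing "cceecc" and "ccbade" position by position:
  Position 0: 'c' vs 'c' => same
  Position 1: 'c' vs 'c' => same
  Position 2: 'e' vs 'b' => DIFFER
  Position 3: 'e' vs 'a' => DIFFER
  Position 4: 'c' vs 'd' => DIFFER
  Position 5: 'c' vs 'e' => DIFFER
Positions that differ: 4

4


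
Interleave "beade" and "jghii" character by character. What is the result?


Interleaving "beade" and "jghii":
  Position 0: 'b' from first, 'j' from second => "bj"
  Position 1: 'e' from first, 'g' from second => "eg"
  Position 2: 'a' from first, 'h' from second => "ah"
  Position 3: 'd' from first, 'i' from second => "di"
  Position 4: 'e' from first, 'i' from second => "ei"
Result: bjegahdiei

bjegahdiei


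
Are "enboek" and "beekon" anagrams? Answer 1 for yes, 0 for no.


Strings: "enboek", "beekon"
Sorted first:  beekno
Sorted second: beekno
Sorted forms match => anagrams

1


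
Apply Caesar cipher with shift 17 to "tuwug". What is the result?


Caesar cipher: shift "tuwug" by 17
  't' (pos 19) + 17 = pos 10 = 'k'
  'u' (pos 20) + 17 = pos 11 = 'l'
  'w' (pos 22) + 17 = pos 13 = 'n'
  'u' (pos 20) + 17 = pos 11 = 'l'
  'g' (pos 6) + 17 = pos 23 = 'x'
Result: klnlx

klnlx


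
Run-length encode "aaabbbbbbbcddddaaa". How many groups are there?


Input: aaabbbbbbbcddddaaa
Scanning for consecutive runs:
  Group 1: 'a' x 3 (positions 0-2)
  Group 2: 'b' x 7 (positions 3-9)
  Group 3: 'c' x 1 (positions 10-10)
  Group 4: 'd' x 4 (positions 11-14)
  Group 5: 'a' x 3 (positions 15-17)
Total groups: 5

5


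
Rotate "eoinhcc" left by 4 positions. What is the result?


Input: "eoinhcc", rotate left by 4
First 4 characters: "eoin"
Remaining characters: "hcc"
Concatenate remaining + first: "hcc" + "eoin" = "hcceoin"

hcceoin


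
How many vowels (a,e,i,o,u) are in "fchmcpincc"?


Input: fchmcpincc
Checking each character:
  'f' at position 0: consonant
  'c' at position 1: consonant
  'h' at position 2: consonant
  'm' at position 3: consonant
  'c' at position 4: consonant
  'p' at position 5: consonant
  'i' at position 6: vowel (running total: 1)
  'n' at position 7: consonant
  'c' at position 8: consonant
  'c' at position 9: consonant
Total vowels: 1

1


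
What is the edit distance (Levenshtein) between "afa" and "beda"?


Computing edit distance: "afa" -> "beda"
DP table:
           b    e    d    a
      0    1    2    3    4
  a   1    1    2    3    3
  f   2    2    2    3    4
  a   3    3    3    3    3
Edit distance = dp[3][4] = 3

3


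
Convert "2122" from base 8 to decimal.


Input: "2122" in base 8
Positional expansion:
  Digit '2' (value 2) x 8^3 = 1024
  Digit '1' (value 1) x 8^2 = 64
  Digit '2' (value 2) x 8^1 = 16
  Digit '2' (value 2) x 8^0 = 2
Sum = 1106

1106


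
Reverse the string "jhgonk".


Input: jhgonk
Reading characters right to left:
  Position 5: 'k'
  Position 4: 'n'
  Position 3: 'o'
  Position 2: 'g'
  Position 1: 'h'
  Position 0: 'j'
Reversed: knoghj

knoghj


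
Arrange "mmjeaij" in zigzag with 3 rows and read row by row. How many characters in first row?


Zigzag "mmjeaij" into 3 rows:
Placing characters:
  'm' => row 0
  'm' => row 1
  'j' => row 2
  'e' => row 1
  'a' => row 0
  'i' => row 1
  'j' => row 2
Rows:
  Row 0: "ma"
  Row 1: "mei"
  Row 2: "jj"
First row length: 2

2


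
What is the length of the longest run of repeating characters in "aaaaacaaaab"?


Input: "aaaaacaaaab"
Scanning for longest run:
  Position 1 ('a'): continues run of 'a', length=2
  Position 2 ('a'): continues run of 'a', length=3
  Position 3 ('a'): continues run of 'a', length=4
  Position 4 ('a'): continues run of 'a', length=5
  Position 5 ('c'): new char, reset run to 1
  Position 6 ('a'): new char, reset run to 1
  Position 7 ('a'): continues run of 'a', length=2
  Position 8 ('a'): continues run of 'a', length=3
  Position 9 ('a'): continues run of 'a', length=4
  Position 10 ('b'): new char, reset run to 1
Longest run: 'a' with length 5

5


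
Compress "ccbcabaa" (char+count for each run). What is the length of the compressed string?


Input: ccbcabaa
Runs:
  'c' x 2 => "c2"
  'b' x 1 => "b1"
  'c' x 1 => "c1"
  'a' x 1 => "a1"
  'b' x 1 => "b1"
  'a' x 2 => "a2"
Compressed: "c2b1c1a1b1a2"
Compressed length: 12

12


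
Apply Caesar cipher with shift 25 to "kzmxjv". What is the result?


Caesar cipher: shift "kzmxjv" by 25
  'k' (pos 10) + 25 = pos 9 = 'j'
  'z' (pos 25) + 25 = pos 24 = 'y'
  'm' (pos 12) + 25 = pos 11 = 'l'
  'x' (pos 23) + 25 = pos 22 = 'w'
  'j' (pos 9) + 25 = pos 8 = 'i'
  'v' (pos 21) + 25 = pos 20 = 'u'
Result: jylwiu

jylwiu


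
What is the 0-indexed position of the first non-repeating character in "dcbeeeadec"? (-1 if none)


Input: dcbeeeadec
Character frequencies:
  'a': 1
  'b': 1
  'c': 2
  'd': 2
  'e': 4
Scanning left to right for freq == 1:
  Position 0 ('d'): freq=2, skip
  Position 1 ('c'): freq=2, skip
  Position 2 ('b'): unique! => answer = 2

2


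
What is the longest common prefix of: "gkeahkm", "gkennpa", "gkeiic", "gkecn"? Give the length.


Words: gkeahkm, gkennpa, gkeiic, gkecn
  Position 0: all 'g' => match
  Position 1: all 'k' => match
  Position 2: all 'e' => match
  Position 3: ('a', 'n', 'i', 'c') => mismatch, stop
LCP = "gke" (length 3)

3


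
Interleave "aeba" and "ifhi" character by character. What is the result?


Interleaving "aeba" and "ifhi":
  Position 0: 'a' from first, 'i' from second => "ai"
  Position 1: 'e' from first, 'f' from second => "ef"
  Position 2: 'b' from first, 'h' from second => "bh"
  Position 3: 'a' from first, 'i' from second => "ai"
Result: aiefbhai

aiefbhai


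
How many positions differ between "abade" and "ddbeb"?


Comparing "abade" and "ddbeb" position by position:
  Position 0: 'a' vs 'd' => DIFFER
  Position 1: 'b' vs 'd' => DIFFER
  Position 2: 'a' vs 'b' => DIFFER
  Position 3: 'd' vs 'e' => DIFFER
  Position 4: 'e' vs 'b' => DIFFER
Positions that differ: 5

5


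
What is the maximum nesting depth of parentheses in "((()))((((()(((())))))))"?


Input: "((()))((((()(((())))))))"
Tracking depth:
  Position 0 '(': depth becomes 1
  Position 1 '(': depth becomes 2
  Position 2 '(': depth becomes 3
  Position 3 ')': depth becomes 2
  Position 4 ')': depth becomes 1
  Position 5 ')': depth becomes 0
  Position 6 '(': depth becomes 1
  Position 7 '(': depth becomes 2
  Position 8 '(': depth becomes 3
  Position 9 '(': depth becomes 4
  Position 10 '(': depth becomes 5
  Position 11 ')': depth becomes 4
  Position 12 '(': depth becomes 5
  Position 13 '(': depth becomes 6
  Position 14 '(': depth becomes 7
  Position 15 '(': depth becomes 8
  Position 16 ')': depth becomes 7
  Position 17 ')': depth becomes 6
  Position 18 ')': depth becomes 5
  Position 19 ')': depth becomes 4
  Position 20 ')': depth becomes 3
  Position 21 ')': depth becomes 2
  Position 22 ')': depth becomes 1
  Position 23 ')': depth becomes 0
Maximum depth reached: 8

8


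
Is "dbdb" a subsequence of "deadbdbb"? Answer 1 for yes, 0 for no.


Check if "dbdb" is a subsequence of "deadbdbb"
Greedy scan:
  Position 0 ('d'): matches sub[0] = 'd'
  Position 1 ('e'): no match needed
  Position 2 ('a'): no match needed
  Position 3 ('d'): no match needed
  Position 4 ('b'): matches sub[1] = 'b'
  Position 5 ('d'): matches sub[2] = 'd'
  Position 6 ('b'): matches sub[3] = 'b'
  Position 7 ('b'): no match needed
All 4 characters matched => is a subsequence

1


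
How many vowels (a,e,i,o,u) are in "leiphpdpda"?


Input: leiphpdpda
Checking each character:
  'l' at position 0: consonant
  'e' at position 1: vowel (running total: 1)
  'i' at position 2: vowel (running total: 2)
  'p' at position 3: consonant
  'h' at position 4: consonant
  'p' at position 5: consonant
  'd' at position 6: consonant
  'p' at position 7: consonant
  'd' at position 8: consonant
  'a' at position 9: vowel (running total: 3)
Total vowels: 3

3


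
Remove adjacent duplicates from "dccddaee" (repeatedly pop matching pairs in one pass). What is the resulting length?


Input: dccddaee
Stack-based adjacent duplicate removal:
  Read 'd': push. Stack: d
  Read 'c': push. Stack: dc
  Read 'c': matches stack top 'c' => pop. Stack: d
  Read 'd': matches stack top 'd' => pop. Stack: (empty)
  Read 'd': push. Stack: d
  Read 'a': push. Stack: da
  Read 'e': push. Stack: dae
  Read 'e': matches stack top 'e' => pop. Stack: da
Final stack: "da" (length 2)

2


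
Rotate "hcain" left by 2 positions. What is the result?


Input: "hcain", rotate left by 2
First 2 characters: "hc"
Remaining characters: "ain"
Concatenate remaining + first: "ain" + "hc" = "ainhc"

ainhc


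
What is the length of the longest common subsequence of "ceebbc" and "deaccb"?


LCS of "ceebbc" and "deaccb"
DP table:
           d    e    a    c    c    b
      0    0    0    0    0    0    0
  c   0    0    0    0    1    1    1
  e   0    0    1    1    1    1    1
  e   0    0    1    1    1    1    1
  b   0    0    1    1    1    1    2
  b   0    0    1    1    1    1    2
  c   0    0    1    1    2    2    2
LCS length = dp[6][6] = 2

2


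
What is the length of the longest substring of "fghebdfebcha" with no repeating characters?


Input: "fghebdfebcha"
Sliding window (track last position of each char):
  Position 0 ('f'): window [0,0] length 1 -- new best
  Position 1 ('g'): window [0,1] length 2 -- new best
  Position 2 ('h'): window [0,2] length 3 -- new best
  Position 3 ('e'): window [0,3] length 4 -- new best
  Position 4 ('b'): window [0,4] length 5 -- new best
  Position 5 ('d'): window [0,5] length 6 -- new best
  Position 6 ('f'): repeat (last at 0), move window start to 1
  Position 6 ('f'): window [1,6] length 6
  Position 7 ('e'): repeat (last at 3), move window start to 4
  Position 7 ('e'): window [4,7] length 4
  Position 8 ('b'): repeat (last at 4), move window start to 5
  Position 8 ('b'): window [5,8] length 4
  Position 9 ('c'): window [5,9] length 5
  Position 10 ('h'): window [5,10] length 6
  Position 11 ('a'): window [5,11] length 7 -- new best
Longest substring with no repeats: "dfebcha" with length 7

7


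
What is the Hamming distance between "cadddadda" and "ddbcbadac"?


Comparing "cadddadda" and "ddbcbadac" position by position:
  Position 0: 'c' vs 'd' => differ
  Position 1: 'a' vs 'd' => differ
  Position 2: 'd' vs 'b' => differ
  Position 3: 'd' vs 'c' => differ
  Position 4: 'd' vs 'b' => differ
  Position 5: 'a' vs 'a' => same
  Position 6: 'd' vs 'd' => same
  Position 7: 'd' vs 'a' => differ
  Position 8: 'a' vs 'c' => differ
Total differences (Hamming distance): 7

7


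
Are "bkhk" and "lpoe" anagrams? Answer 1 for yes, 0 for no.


Strings: "bkhk", "lpoe"
Sorted first:  bhkk
Sorted second: elop
Differ at position 0: 'b' vs 'e' => not anagrams

0


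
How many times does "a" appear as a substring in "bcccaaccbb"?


Searching for "a" in "bcccaaccbb"
Scanning each position:
  Position 0: "b" => no
  Position 1: "c" => no
  Position 2: "c" => no
  Position 3: "c" => no
  Position 4: "a" => MATCH
  Position 5: "a" => MATCH
  Position 6: "c" => no
  Position 7: "c" => no
  Position 8: "b" => no
  Position 9: "b" => no
Total occurrences: 2

2


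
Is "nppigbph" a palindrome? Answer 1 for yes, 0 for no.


Input: nppigbph
Reversed: hpbgippn
  Compare pos 0 ('n') with pos 7 ('h'): MISMATCH
  Compare pos 1 ('p') with pos 6 ('p'): match
  Compare pos 2 ('p') with pos 5 ('b'): MISMATCH
  Compare pos 3 ('i') with pos 4 ('g'): MISMATCH
Result: not a palindrome

0


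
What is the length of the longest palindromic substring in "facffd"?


Input: "facffd"
Checking substrings for palindromes:
  [3:5] "ff" (len 2) => palindrome
Longest palindromic substring: "ff" with length 2

2


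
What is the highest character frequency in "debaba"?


Input: debaba
Character counts:
  'a': 2
  'b': 2
  'd': 1
  'e': 1
Maximum frequency: 2

2


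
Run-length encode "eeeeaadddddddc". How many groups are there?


Input: eeeeaadddddddc
Scanning for consecutive runs:
  Group 1: 'e' x 4 (positions 0-3)
  Group 2: 'a' x 2 (positions 4-5)
  Group 3: 'd' x 7 (positions 6-12)
  Group 4: 'c' x 1 (positions 13-13)
Total groups: 4

4


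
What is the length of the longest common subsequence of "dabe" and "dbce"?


LCS of "dabe" and "dbce"
DP table:
           d    b    c    e
      0    0    0    0    0
  d   0    1    1    1    1
  a   0    1    1    1    1
  b   0    1    2    2    2
  e   0    1    2    2    3
LCS length = dp[4][4] = 3

3


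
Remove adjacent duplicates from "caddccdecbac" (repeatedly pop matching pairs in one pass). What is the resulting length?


Input: caddccdecbac
Stack-based adjacent duplicate removal:
  Read 'c': push. Stack: c
  Read 'a': push. Stack: ca
  Read 'd': push. Stack: cad
  Read 'd': matches stack top 'd' => pop. Stack: ca
  Read 'c': push. Stack: cac
  Read 'c': matches stack top 'c' => pop. Stack: ca
  Read 'd': push. Stack: cad
  Read 'e': push. Stack: cade
  Read 'c': push. Stack: cadec
  Read 'b': push. Stack: cadecb
  Read 'a': push. Stack: cadecba
  Read 'c': push. Stack: cadecbac
Final stack: "cadecbac" (length 8)

8


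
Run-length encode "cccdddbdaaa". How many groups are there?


Input: cccdddbdaaa
Scanning for consecutive runs:
  Group 1: 'c' x 3 (positions 0-2)
  Group 2: 'd' x 3 (positions 3-5)
  Group 3: 'b' x 1 (positions 6-6)
  Group 4: 'd' x 1 (positions 7-7)
  Group 5: 'a' x 3 (positions 8-10)
Total groups: 5

5


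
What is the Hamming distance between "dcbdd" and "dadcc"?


Comparing "dcbdd" and "dadcc" position by position:
  Position 0: 'd' vs 'd' => same
  Position 1: 'c' vs 'a' => differ
  Position 2: 'b' vs 'd' => differ
  Position 3: 'd' vs 'c' => differ
  Position 4: 'd' vs 'c' => differ
Total differences (Hamming distance): 4

4


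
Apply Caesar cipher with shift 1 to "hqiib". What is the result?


Caesar cipher: shift "hqiib" by 1
  'h' (pos 7) + 1 = pos 8 = 'i'
  'q' (pos 16) + 1 = pos 17 = 'r'
  'i' (pos 8) + 1 = pos 9 = 'j'
  'i' (pos 8) + 1 = pos 9 = 'j'
  'b' (pos 1) + 1 = pos 2 = 'c'
Result: irjjc

irjjc


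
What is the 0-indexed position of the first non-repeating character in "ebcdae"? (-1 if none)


Input: ebcdae
Character frequencies:
  'a': 1
  'b': 1
  'c': 1
  'd': 1
  'e': 2
Scanning left to right for freq == 1:
  Position 0 ('e'): freq=2, skip
  Position 1 ('b'): unique! => answer = 1

1


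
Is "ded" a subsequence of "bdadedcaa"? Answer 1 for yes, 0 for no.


Check if "ded" is a subsequence of "bdadedcaa"
Greedy scan:
  Position 0 ('b'): no match needed
  Position 1 ('d'): matches sub[0] = 'd'
  Position 2 ('a'): no match needed
  Position 3 ('d'): no match needed
  Position 4 ('e'): matches sub[1] = 'e'
  Position 5 ('d'): matches sub[2] = 'd'
  Position 6 ('c'): no match needed
  Position 7 ('a'): no match needed
  Position 8 ('a'): no match needed
All 3 characters matched => is a subsequence

1


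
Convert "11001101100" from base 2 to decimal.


Input: "11001101100" in base 2
Positional expansion:
  Digit '1' (value 1) x 2^10 = 1024
  Digit '1' (value 1) x 2^9 = 512
  Digit '0' (value 0) x 2^8 = 0
  Digit '0' (value 0) x 2^7 = 0
  Digit '1' (value 1) x 2^6 = 64
  Digit '1' (value 1) x 2^5 = 32
  Digit '0' (value 0) x 2^4 = 0
  Digit '1' (value 1) x 2^3 = 8
  Digit '1' (value 1) x 2^2 = 4
  Digit '0' (value 0) x 2^1 = 0
  Digit '0' (value 0) x 2^0 = 0
Sum = 1644

1644


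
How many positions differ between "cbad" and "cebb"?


Comparing "cbad" and "cebb" position by position:
  Position 0: 'c' vs 'c' => same
  Position 1: 'b' vs 'e' => DIFFER
  Position 2: 'a' vs 'b' => DIFFER
  Position 3: 'd' vs 'b' => DIFFER
Positions that differ: 3

3


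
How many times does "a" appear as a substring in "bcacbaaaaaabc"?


Searching for "a" in "bcacbaaaaaabc"
Scanning each position:
  Position 0: "b" => no
  Position 1: "c" => no
  Position 2: "a" => MATCH
  Position 3: "c" => no
  Position 4: "b" => no
  Position 5: "a" => MATCH
  Position 6: "a" => MATCH
  Position 7: "a" => MATCH
  Position 8: "a" => MATCH
  Position 9: "a" => MATCH
  Position 10: "a" => MATCH
  Position 11: "b" => no
  Position 12: "c" => no
Total occurrences: 7

7


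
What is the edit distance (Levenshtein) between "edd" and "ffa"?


Computing edit distance: "edd" -> "ffa"
DP table:
           f    f    a
      0    1    2    3
  e   1    1    2    3
  d   2    2    2    3
  d   3    3    3    3
Edit distance = dp[3][3] = 3

3


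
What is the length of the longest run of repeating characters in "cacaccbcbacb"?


Input: "cacaccbcbacb"
Scanning for longest run:
  Position 1 ('a'): new char, reset run to 1
  Position 2 ('c'): new char, reset run to 1
  Position 3 ('a'): new char, reset run to 1
  Position 4 ('c'): new char, reset run to 1
  Position 5 ('c'): continues run of 'c', length=2
  Position 6 ('b'): new char, reset run to 1
  Position 7 ('c'): new char, reset run to 1
  Position 8 ('b'): new char, reset run to 1
  Position 9 ('a'): new char, reset run to 1
  Position 10 ('c'): new char, reset run to 1
  Position 11 ('b'): new char, reset run to 1
Longest run: 'c' with length 2

2


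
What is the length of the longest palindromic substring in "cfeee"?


Input: "cfeee"
Checking substrings for palindromes:
  [2:5] "eee" (len 3) => palindrome
  [2:4] "ee" (len 2) => palindrome
  [3:5] "ee" (len 2) => palindrome
Longest palindromic substring: "eee" with length 3

3


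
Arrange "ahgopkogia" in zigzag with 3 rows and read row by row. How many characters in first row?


Zigzag "ahgopkogia" into 3 rows:
Placing characters:
  'a' => row 0
  'h' => row 1
  'g' => row 2
  'o' => row 1
  'p' => row 0
  'k' => row 1
  'o' => row 2
  'g' => row 1
  'i' => row 0
  'a' => row 1
Rows:
  Row 0: "api"
  Row 1: "hokga"
  Row 2: "go"
First row length: 3

3


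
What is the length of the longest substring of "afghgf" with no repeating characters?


Input: "afghgf"
Sliding window (track last position of each char):
  Position 0 ('a'): window [0,0] length 1 -- new best
  Position 1 ('f'): window [0,1] length 2 -- new best
  Position 2 ('g'): window [0,2] length 3 -- new best
  Position 3 ('h'): window [0,3] length 4 -- new best
  Position 4 ('g'): repeat (last at 2), move window start to 3
  Position 4 ('g'): window [3,4] length 2
  Position 5 ('f'): window [3,5] length 3
Longest substring with no repeats: "afgh" with length 4

4


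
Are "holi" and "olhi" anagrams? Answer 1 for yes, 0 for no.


Strings: "holi", "olhi"
Sorted first:  hilo
Sorted second: hilo
Sorted forms match => anagrams

1


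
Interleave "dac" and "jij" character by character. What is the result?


Interleaving "dac" and "jij":
  Position 0: 'd' from first, 'j' from second => "dj"
  Position 1: 'a' from first, 'i' from second => "ai"
  Position 2: 'c' from first, 'j' from second => "cj"
Result: djaicj

djaicj


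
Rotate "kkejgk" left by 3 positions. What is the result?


Input: "kkejgk", rotate left by 3
First 3 characters: "kke"
Remaining characters: "jgk"
Concatenate remaining + first: "jgk" + "kke" = "jgkkke"

jgkkke


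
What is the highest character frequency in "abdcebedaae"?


Input: abdcebedaae
Character counts:
  'a': 3
  'b': 2
  'c': 1
  'd': 2
  'e': 3
Maximum frequency: 3

3


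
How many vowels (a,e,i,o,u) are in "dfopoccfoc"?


Input: dfopoccfoc
Checking each character:
  'd' at position 0: consonant
  'f' at position 1: consonant
  'o' at position 2: vowel (running total: 1)
  'p' at position 3: consonant
  'o' at position 4: vowel (running total: 2)
  'c' at position 5: consonant
  'c' at position 6: consonant
  'f' at position 7: consonant
  'o' at position 8: vowel (running total: 3)
  'c' at position 9: consonant
Total vowels: 3

3


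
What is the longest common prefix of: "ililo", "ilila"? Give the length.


Words: ililo, ilila
  Position 0: all 'i' => match
  Position 1: all 'l' => match
  Position 2: all 'i' => match
  Position 3: all 'l' => match
  Position 4: ('o', 'a') => mismatch, stop
LCP = "ilil" (length 4)

4


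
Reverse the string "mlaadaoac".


Input: mlaadaoac
Reading characters right to left:
  Position 8: 'c'
  Position 7: 'a'
  Position 6: 'o'
  Position 5: 'a'
  Position 4: 'd'
  Position 3: 'a'
  Position 2: 'a'
  Position 1: 'l'
  Position 0: 'm'
Reversed: caoadaalm

caoadaalm


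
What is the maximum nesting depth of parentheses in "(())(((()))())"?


Input: "(())(((()))())"
Tracking depth:
  Position 0 '(': depth becomes 1
  Position 1 '(': depth becomes 2
  Position 2 ')': depth becomes 1
  Position 3 ')': depth becomes 0
  Position 4 '(': depth becomes 1
  Position 5 '(': depth becomes 2
  Position 6 '(': depth becomes 3
  Position 7 '(': depth becomes 4
  Position 8 ')': depth becomes 3
  Position 9 ')': depth becomes 2
  Position 10 ')': depth becomes 1
  Position 11 '(': depth becomes 2
  Position 12 ')': depth becomes 1
  Position 13 ')': depth becomes 0
Maximum depth reached: 4

4


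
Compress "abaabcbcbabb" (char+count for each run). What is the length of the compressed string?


Input: abaabcbcbabb
Runs:
  'a' x 1 => "a1"
  'b' x 1 => "b1"
  'a' x 2 => "a2"
  'b' x 1 => "b1"
  'c' x 1 => "c1"
  'b' x 1 => "b1"
  'c' x 1 => "c1"
  'b' x 1 => "b1"
  'a' x 1 => "a1"
  'b' x 2 => "b2"
Compressed: "a1b1a2b1c1b1c1b1a1b2"
Compressed length: 20

20


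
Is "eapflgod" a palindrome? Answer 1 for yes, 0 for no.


Input: eapflgod
Reversed: doglfpae
  Compare pos 0 ('e') with pos 7 ('d'): MISMATCH
  Compare pos 1 ('a') with pos 6 ('o'): MISMATCH
  Compare pos 2 ('p') with pos 5 ('g'): MISMATCH
  Compare pos 3 ('f') with pos 4 ('l'): MISMATCH
Result: not a palindrome

0


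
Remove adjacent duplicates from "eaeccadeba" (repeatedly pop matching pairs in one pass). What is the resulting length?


Input: eaeccadeba
Stack-based adjacent duplicate removal:
  Read 'e': push. Stack: e
  Read 'a': push. Stack: ea
  Read 'e': push. Stack: eae
  Read 'c': push. Stack: eaec
  Read 'c': matches stack top 'c' => pop. Stack: eae
  Read 'a': push. Stack: eaea
  Read 'd': push. Stack: eaead
  Read 'e': push. Stack: eaeade
  Read 'b': push. Stack: eaeadeb
  Read 'a': push. Stack: eaeadeba
Final stack: "eaeadeba" (length 8)

8


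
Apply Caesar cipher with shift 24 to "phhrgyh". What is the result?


Caesar cipher: shift "phhrgyh" by 24
  'p' (pos 15) + 24 = pos 13 = 'n'
  'h' (pos 7) + 24 = pos 5 = 'f'
  'h' (pos 7) + 24 = pos 5 = 'f'
  'r' (pos 17) + 24 = pos 15 = 'p'
  'g' (pos 6) + 24 = pos 4 = 'e'
  'y' (pos 24) + 24 = pos 22 = 'w'
  'h' (pos 7) + 24 = pos 5 = 'f'
Result: nffpewf

nffpewf


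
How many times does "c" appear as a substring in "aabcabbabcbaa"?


Searching for "c" in "aabcabbabcbaa"
Scanning each position:
  Position 0: "a" => no
  Position 1: "a" => no
  Position 2: "b" => no
  Position 3: "c" => MATCH
  Position 4: "a" => no
  Position 5: "b" => no
  Position 6: "b" => no
  Position 7: "a" => no
  Position 8: "b" => no
  Position 9: "c" => MATCH
  Position 10: "b" => no
  Position 11: "a" => no
  Position 12: "a" => no
Total occurrences: 2

2


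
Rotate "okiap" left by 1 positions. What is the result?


Input: "okiap", rotate left by 1
First 1 characters: "o"
Remaining characters: "kiap"
Concatenate remaining + first: "kiap" + "o" = "kiapo"

kiapo


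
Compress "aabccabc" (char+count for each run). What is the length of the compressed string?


Input: aabccabc
Runs:
  'a' x 2 => "a2"
  'b' x 1 => "b1"
  'c' x 2 => "c2"
  'a' x 1 => "a1"
  'b' x 1 => "b1"
  'c' x 1 => "c1"
Compressed: "a2b1c2a1b1c1"
Compressed length: 12

12


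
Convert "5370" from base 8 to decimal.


Input: "5370" in base 8
Positional expansion:
  Digit '5' (value 5) x 8^3 = 2560
  Digit '3' (value 3) x 8^2 = 192
  Digit '7' (value 7) x 8^1 = 56
  Digit '0' (value 0) x 8^0 = 0
Sum = 2808

2808


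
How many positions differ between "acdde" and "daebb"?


Comparing "acdde" and "daebb" position by position:
  Position 0: 'a' vs 'd' => DIFFER
  Position 1: 'c' vs 'a' => DIFFER
  Position 2: 'd' vs 'e' => DIFFER
  Position 3: 'd' vs 'b' => DIFFER
  Position 4: 'e' vs 'b' => DIFFER
Positions that differ: 5

5


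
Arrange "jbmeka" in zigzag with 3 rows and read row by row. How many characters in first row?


Zigzag "jbmeka" into 3 rows:
Placing characters:
  'j' => row 0
  'b' => row 1
  'm' => row 2
  'e' => row 1
  'k' => row 0
  'a' => row 1
Rows:
  Row 0: "jk"
  Row 1: "bea"
  Row 2: "m"
First row length: 2

2


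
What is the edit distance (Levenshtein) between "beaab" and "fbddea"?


Computing edit distance: "beaab" -> "fbddea"
DP table:
           f    b    d    d    e    a
      0    1    2    3    4    5    6
  b   1    1    1    2    3    4    5
  e   2    2    2    2    3    3    4
  a   3    3    3    3    3    4    3
  a   4    4    4    4    4    4    4
  b   5    5    4    5    5    5    5
Edit distance = dp[5][6] = 5

5


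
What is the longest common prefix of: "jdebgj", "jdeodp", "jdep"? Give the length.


Words: jdebgj, jdeodp, jdep
  Position 0: all 'j' => match
  Position 1: all 'd' => match
  Position 2: all 'e' => match
  Position 3: ('b', 'o', 'p') => mismatch, stop
LCP = "jde" (length 3)

3


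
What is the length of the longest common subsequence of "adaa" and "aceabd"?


LCS of "adaa" and "aceabd"
DP table:
           a    c    e    a    b    d
      0    0    0    0    0    0    0
  a   0    1    1    1    1    1    1
  d   0    1    1    1    1    1    2
  a   0    1    1    1    2    2    2
  a   0    1    1    1    2    2    2
LCS length = dp[4][6] = 2

2


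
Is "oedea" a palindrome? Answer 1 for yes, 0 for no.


Input: oedea
Reversed: aedeo
  Compare pos 0 ('o') with pos 4 ('a'): MISMATCH
  Compare pos 1 ('e') with pos 3 ('e'): match
Result: not a palindrome

0


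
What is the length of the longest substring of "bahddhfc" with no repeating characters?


Input: "bahddhfc"
Sliding window (track last position of each char):
  Position 0 ('b'): window [0,0] length 1 -- new best
  Position 1 ('a'): window [0,1] length 2 -- new best
  Position 2 ('h'): window [0,2] length 3 -- new best
  Position 3 ('d'): window [0,3] length 4 -- new best
  Position 4 ('d'): repeat (last at 3), move window start to 4
  Position 4 ('d'): window [4,4] length 1
  Position 5 ('h'): window [4,5] length 2
  Position 6 ('f'): window [4,6] length 3
  Position 7 ('c'): window [4,7] length 4
Longest substring with no repeats: "bahd" with length 4

4


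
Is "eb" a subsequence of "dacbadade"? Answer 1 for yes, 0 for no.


Check if "eb" is a subsequence of "dacbadade"
Greedy scan:
  Position 0 ('d'): no match needed
  Position 1 ('a'): no match needed
  Position 2 ('c'): no match needed
  Position 3 ('b'): no match needed
  Position 4 ('a'): no match needed
  Position 5 ('d'): no match needed
  Position 6 ('a'): no match needed
  Position 7 ('d'): no match needed
  Position 8 ('e'): matches sub[0] = 'e'
Only matched 1/2 characters => not a subsequence

0


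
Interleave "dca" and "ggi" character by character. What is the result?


Interleaving "dca" and "ggi":
  Position 0: 'd' from first, 'g' from second => "dg"
  Position 1: 'c' from first, 'g' from second => "cg"
  Position 2: 'a' from first, 'i' from second => "ai"
Result: dgcgai

dgcgai


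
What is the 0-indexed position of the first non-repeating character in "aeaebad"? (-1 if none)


Input: aeaebad
Character frequencies:
  'a': 3
  'b': 1
  'd': 1
  'e': 2
Scanning left to right for freq == 1:
  Position 0 ('a'): freq=3, skip
  Position 1 ('e'): freq=2, skip
  Position 2 ('a'): freq=3, skip
  Position 3 ('e'): freq=2, skip
  Position 4 ('b'): unique! => answer = 4

4


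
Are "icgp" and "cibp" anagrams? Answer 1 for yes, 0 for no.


Strings: "icgp", "cibp"
Sorted first:  cgip
Sorted second: bcip
Differ at position 0: 'c' vs 'b' => not anagrams

0


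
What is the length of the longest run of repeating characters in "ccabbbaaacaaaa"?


Input: "ccabbbaaacaaaa"
Scanning for longest run:
  Position 1 ('c'): continues run of 'c', length=2
  Position 2 ('a'): new char, reset run to 1
  Position 3 ('b'): new char, reset run to 1
  Position 4 ('b'): continues run of 'b', length=2
  Position 5 ('b'): continues run of 'b', length=3
  Position 6 ('a'): new char, reset run to 1
  Position 7 ('a'): continues run of 'a', length=2
  Position 8 ('a'): continues run of 'a', length=3
  Position 9 ('c'): new char, reset run to 1
  Position 10 ('a'): new char, reset run to 1
  Position 11 ('a'): continues run of 'a', length=2
  Position 12 ('a'): continues run of 'a', length=3
  Position 13 ('a'): continues run of 'a', length=4
Longest run: 'a' with length 4

4


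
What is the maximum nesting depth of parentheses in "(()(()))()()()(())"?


Input: "(()(()))()()()(())"
Tracking depth:
  Position 0 '(': depth becomes 1
  Position 1 '(': depth becomes 2
  Position 2 ')': depth becomes 1
  Position 3 '(': depth becomes 2
  Position 4 '(': depth becomes 3
  Position 5 ')': depth becomes 2
  Position 6 ')': depth becomes 1
  Position 7 ')': depth becomes 0
  Position 8 '(': depth becomes 1
  Position 9 ')': depth becomes 0
  Position 10 '(': depth becomes 1
  Position 11 ')': depth becomes 0
  Position 12 '(': depth becomes 1
  Position 13 ')': depth becomes 0
  Position 14 '(': depth becomes 1
  Position 15 '(': depth becomes 2
  Position 16 ')': depth becomes 1
  Position 17 ')': depth becomes 0
Maximum depth reached: 3

3


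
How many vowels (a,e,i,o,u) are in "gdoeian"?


Input: gdoeian
Checking each character:
  'g' at position 0: consonant
  'd' at position 1: consonant
  'o' at position 2: vowel (running total: 1)
  'e' at position 3: vowel (running total: 2)
  'i' at position 4: vowel (running total: 3)
  'a' at position 5: vowel (running total: 4)
  'n' at position 6: consonant
Total vowels: 4

4


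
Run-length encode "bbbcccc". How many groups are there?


Input: bbbcccc
Scanning for consecutive runs:
  Group 1: 'b' x 3 (positions 0-2)
  Group 2: 'c' x 4 (positions 3-6)
Total groups: 2

2


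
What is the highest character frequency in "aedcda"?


Input: aedcda
Character counts:
  'a': 2
  'c': 1
  'd': 2
  'e': 1
Maximum frequency: 2

2


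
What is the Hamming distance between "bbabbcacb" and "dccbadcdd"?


Comparing "bbabbcacb" and "dccbadcdd" position by position:
  Position 0: 'b' vs 'd' => differ
  Position 1: 'b' vs 'c' => differ
  Position 2: 'a' vs 'c' => differ
  Position 3: 'b' vs 'b' => same
  Position 4: 'b' vs 'a' => differ
  Position 5: 'c' vs 'd' => differ
  Position 6: 'a' vs 'c' => differ
  Position 7: 'c' vs 'd' => differ
  Position 8: 'b' vs 'd' => differ
Total differences (Hamming distance): 8

8


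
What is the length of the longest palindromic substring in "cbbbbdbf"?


Input: "cbbbbdbf"
Checking substrings for palindromes:
  [1:5] "bbbb" (len 4) => palindrome
  [1:4] "bbb" (len 3) => palindrome
  [2:5] "bbb" (len 3) => palindrome
  [4:7] "bdb" (len 3) => palindrome
  [1:3] "bb" (len 2) => palindrome
  [2:4] "bb" (len 2) => palindrome
Longest palindromic substring: "bbbb" with length 4

4


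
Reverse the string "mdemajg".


Input: mdemajg
Reading characters right to left:
  Position 6: 'g'
  Position 5: 'j'
  Position 4: 'a'
  Position 3: 'm'
  Position 2: 'e'
  Position 1: 'd'
  Position 0: 'm'
Reversed: gjamedm

gjamedm


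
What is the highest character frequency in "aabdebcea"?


Input: aabdebcea
Character counts:
  'a': 3
  'b': 2
  'c': 1
  'd': 1
  'e': 2
Maximum frequency: 3

3


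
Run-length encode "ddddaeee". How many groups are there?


Input: ddddaeee
Scanning for consecutive runs:
  Group 1: 'd' x 4 (positions 0-3)
  Group 2: 'a' x 1 (positions 4-4)
  Group 3: 'e' x 3 (positions 5-7)
Total groups: 3

3


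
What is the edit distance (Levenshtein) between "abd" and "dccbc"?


Computing edit distance: "abd" -> "dccbc"
DP table:
           d    c    c    b    c
      0    1    2    3    4    5
  a   1    1    2    3    4    5
  b   2    2    2    3    3    4
  d   3    2    3    3    4    4
Edit distance = dp[3][5] = 4

4


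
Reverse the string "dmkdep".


Input: dmkdep
Reading characters right to left:
  Position 5: 'p'
  Position 4: 'e'
  Position 3: 'd'
  Position 2: 'k'
  Position 1: 'm'
  Position 0: 'd'
Reversed: pedkmd

pedkmd


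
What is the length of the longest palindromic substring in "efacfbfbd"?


Input: "efacfbfbd"
Checking substrings for palindromes:
  [4:7] "fbf" (len 3) => palindrome
  [5:8] "bfb" (len 3) => palindrome
Longest palindromic substring: "fbf" with length 3

3


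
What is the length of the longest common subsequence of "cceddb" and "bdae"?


LCS of "cceddb" and "bdae"
DP table:
           b    d    a    e
      0    0    0    0    0
  c   0    0    0    0    0
  c   0    0    0    0    0
  e   0    0    0    0    1
  d   0    0    1    1    1
  d   0    0    1    1    1
  b   0    1    1    1    1
LCS length = dp[6][4] = 1

1


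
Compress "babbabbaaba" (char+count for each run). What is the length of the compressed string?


Input: babbabbaaba
Runs:
  'b' x 1 => "b1"
  'a' x 1 => "a1"
  'b' x 2 => "b2"
  'a' x 1 => "a1"
  'b' x 2 => "b2"
  'a' x 2 => "a2"
  'b' x 1 => "b1"
  'a' x 1 => "a1"
Compressed: "b1a1b2a1b2a2b1a1"
Compressed length: 16

16


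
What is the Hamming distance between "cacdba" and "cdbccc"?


Comparing "cacdba" and "cdbccc" position by position:
  Position 0: 'c' vs 'c' => same
  Position 1: 'a' vs 'd' => differ
  Position 2: 'c' vs 'b' => differ
  Position 3: 'd' vs 'c' => differ
  Position 4: 'b' vs 'c' => differ
  Position 5: 'a' vs 'c' => differ
Total differences (Hamming distance): 5

5


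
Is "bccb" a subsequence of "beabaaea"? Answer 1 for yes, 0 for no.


Check if "bccb" is a subsequence of "beabaaea"
Greedy scan:
  Position 0 ('b'): matches sub[0] = 'b'
  Position 1 ('e'): no match needed
  Position 2 ('a'): no match needed
  Position 3 ('b'): no match needed
  Position 4 ('a'): no match needed
  Position 5 ('a'): no match needed
  Position 6 ('e'): no match needed
  Position 7 ('a'): no match needed
Only matched 1/4 characters => not a subsequence

0


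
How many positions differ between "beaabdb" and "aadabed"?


Comparing "beaabdb" and "aadabed" position by position:
  Position 0: 'b' vs 'a' => DIFFER
  Position 1: 'e' vs 'a' => DIFFER
  Position 2: 'a' vs 'd' => DIFFER
  Position 3: 'a' vs 'a' => same
  Position 4: 'b' vs 'b' => same
  Position 5: 'd' vs 'e' => DIFFER
  Position 6: 'b' vs 'd' => DIFFER
Positions that differ: 5

5


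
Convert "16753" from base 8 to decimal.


Input: "16753" in base 8
Positional expansion:
  Digit '1' (value 1) x 8^4 = 4096
  Digit '6' (value 6) x 8^3 = 3072
  Digit '7' (value 7) x 8^2 = 448
  Digit '5' (value 5) x 8^1 = 40
  Digit '3' (value 3) x 8^0 = 3
Sum = 7659

7659


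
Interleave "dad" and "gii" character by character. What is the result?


Interleaving "dad" and "gii":
  Position 0: 'd' from first, 'g' from second => "dg"
  Position 1: 'a' from first, 'i' from second => "ai"
  Position 2: 'd' from first, 'i' from second => "di"
Result: dgaidi

dgaidi


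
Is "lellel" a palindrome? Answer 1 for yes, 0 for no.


Input: lellel
Reversed: lellel
  Compare pos 0 ('l') with pos 5 ('l'): match
  Compare pos 1 ('e') with pos 4 ('e'): match
  Compare pos 2 ('l') with pos 3 ('l'): match
Result: palindrome

1
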